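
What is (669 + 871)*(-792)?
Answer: -1219680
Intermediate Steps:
(669 + 871)*(-792) = 1540*(-792) = -1219680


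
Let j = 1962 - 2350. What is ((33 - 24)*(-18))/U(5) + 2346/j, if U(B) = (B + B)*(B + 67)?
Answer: -24333/3880 ≈ -6.2714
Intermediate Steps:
U(B) = 2*B*(67 + B) (U(B) = (2*B)*(67 + B) = 2*B*(67 + B))
j = -388
((33 - 24)*(-18))/U(5) + 2346/j = ((33 - 24)*(-18))/((2*5*(67 + 5))) + 2346/(-388) = (9*(-18))/((2*5*72)) + 2346*(-1/388) = -162/720 - 1173/194 = -162*1/720 - 1173/194 = -9/40 - 1173/194 = -24333/3880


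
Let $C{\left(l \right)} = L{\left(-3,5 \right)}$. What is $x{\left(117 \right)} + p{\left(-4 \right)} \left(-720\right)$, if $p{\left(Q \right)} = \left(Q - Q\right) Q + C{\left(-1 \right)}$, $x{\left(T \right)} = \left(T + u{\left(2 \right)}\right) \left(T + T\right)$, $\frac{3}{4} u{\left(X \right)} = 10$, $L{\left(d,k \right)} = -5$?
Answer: $34098$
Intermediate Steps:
$C{\left(l \right)} = -5$
$u{\left(X \right)} = \frac{40}{3}$ ($u{\left(X \right)} = \frac{4}{3} \cdot 10 = \frac{40}{3}$)
$x{\left(T \right)} = 2 T \left(\frac{40}{3} + T\right)$ ($x{\left(T \right)} = \left(T + \frac{40}{3}\right) \left(T + T\right) = \left(\frac{40}{3} + T\right) 2 T = 2 T \left(\frac{40}{3} + T\right)$)
$p{\left(Q \right)} = -5$ ($p{\left(Q \right)} = \left(Q - Q\right) Q - 5 = 0 Q - 5 = 0 - 5 = -5$)
$x{\left(117 \right)} + p{\left(-4 \right)} \left(-720\right) = \frac{2}{3} \cdot 117 \left(40 + 3 \cdot 117\right) - -3600 = \frac{2}{3} \cdot 117 \left(40 + 351\right) + 3600 = \frac{2}{3} \cdot 117 \cdot 391 + 3600 = 30498 + 3600 = 34098$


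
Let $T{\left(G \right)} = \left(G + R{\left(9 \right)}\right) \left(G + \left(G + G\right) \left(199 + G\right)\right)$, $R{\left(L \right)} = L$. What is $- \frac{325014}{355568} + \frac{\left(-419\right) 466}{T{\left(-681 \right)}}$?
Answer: $- \frac{4473878716261}{4896833783184} \approx -0.91363$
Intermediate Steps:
$T{\left(G \right)} = \left(9 + G\right) \left(G + 2 G \left(199 + G\right)\right)$ ($T{\left(G \right)} = \left(G + 9\right) \left(G + \left(G + G\right) \left(199 + G\right)\right) = \left(9 + G\right) \left(G + 2 G \left(199 + G\right)\right)$)
$- \frac{325014}{355568} + \frac{\left(-419\right) 466}{T{\left(-681 \right)}} = - \frac{325014}{355568} + \frac{\left(-419\right) 466}{\left(-681\right) \left(3591 + 2 \left(-681\right)^{2} + 417 \left(-681\right)\right)} = \left(-325014\right) \frac{1}{355568} - \frac{195254}{\left(-681\right) \left(3591 + 2 \cdot 463761 - 283977\right)} = - \frac{162507}{177784} - \frac{195254}{\left(-681\right) \left(3591 + 927522 - 283977\right)} = - \frac{162507}{177784} - \frac{195254}{\left(-681\right) 647136} = - \frac{162507}{177784} - \frac{195254}{-440699616} = - \frac{162507}{177784} - - \frac{97627}{220349808} = - \frac{162507}{177784} + \frac{97627}{220349808} = - \frac{4473878716261}{4896833783184}$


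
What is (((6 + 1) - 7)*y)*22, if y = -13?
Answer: 0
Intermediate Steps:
(((6 + 1) - 7)*y)*22 = (((6 + 1) - 7)*(-13))*22 = ((7 - 7)*(-13))*22 = (0*(-13))*22 = 0*22 = 0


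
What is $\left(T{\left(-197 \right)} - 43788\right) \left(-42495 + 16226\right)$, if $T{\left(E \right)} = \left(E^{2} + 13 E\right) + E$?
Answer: $203243253$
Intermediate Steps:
$T{\left(E \right)} = E^{2} + 14 E$
$\left(T{\left(-197 \right)} - 43788\right) \left(-42495 + 16226\right) = \left(- 197 \left(14 - 197\right) - 43788\right) \left(-42495 + 16226\right) = \left(\left(-197\right) \left(-183\right) - 43788\right) \left(-26269\right) = \left(36051 - 43788\right) \left(-26269\right) = \left(-7737\right) \left(-26269\right) = 203243253$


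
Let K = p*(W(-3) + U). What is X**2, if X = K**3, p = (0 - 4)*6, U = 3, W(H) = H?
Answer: 0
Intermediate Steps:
p = -24 (p = -4*6 = -24)
K = 0 (K = -24*(-3 + 3) = -24*0 = 0)
X = 0 (X = 0**3 = 0)
X**2 = 0**2 = 0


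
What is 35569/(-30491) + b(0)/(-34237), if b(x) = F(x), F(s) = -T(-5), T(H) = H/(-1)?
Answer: -1217623398/1043920367 ≈ -1.1664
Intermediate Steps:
T(H) = -H (T(H) = H*(-1) = -H)
F(s) = -5 (F(s) = -(-1)*(-5) = -1*5 = -5)
b(x) = -5
35569/(-30491) + b(0)/(-34237) = 35569/(-30491) - 5/(-34237) = 35569*(-1/30491) - 5*(-1/34237) = -35569/30491 + 5/34237 = -1217623398/1043920367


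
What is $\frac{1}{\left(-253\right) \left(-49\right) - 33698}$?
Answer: $- \frac{1}{21301} \approx -4.6946 \cdot 10^{-5}$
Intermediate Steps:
$\frac{1}{\left(-253\right) \left(-49\right) - 33698} = \frac{1}{12397 - 33698} = \frac{1}{-21301} = - \frac{1}{21301}$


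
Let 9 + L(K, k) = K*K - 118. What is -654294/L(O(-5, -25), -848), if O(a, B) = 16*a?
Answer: -218098/2091 ≈ -104.30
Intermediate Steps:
L(K, k) = -127 + K**2 (L(K, k) = -9 + (K*K - 118) = -9 + (K**2 - 118) = -9 + (-118 + K**2) = -127 + K**2)
-654294/L(O(-5, -25), -848) = -654294/(-127 + (16*(-5))**2) = -654294/(-127 + (-80)**2) = -654294/(-127 + 6400) = -654294/6273 = -654294*1/6273 = -218098/2091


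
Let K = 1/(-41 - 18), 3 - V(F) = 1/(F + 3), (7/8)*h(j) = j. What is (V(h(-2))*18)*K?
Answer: -144/295 ≈ -0.48814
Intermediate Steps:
h(j) = 8*j/7
V(F) = 3 - 1/(3 + F) (V(F) = 3 - 1/(F + 3) = 3 - 1/(3 + F))
K = -1/59 (K = 1/(-59) = -1/59 ≈ -0.016949)
(V(h(-2))*18)*K = (((8 + 3*((8/7)*(-2)))/(3 + (8/7)*(-2)))*18)*(-1/59) = (((8 + 3*(-16/7))/(3 - 16/7))*18)*(-1/59) = (((8 - 48/7)/(5/7))*18)*(-1/59) = (((7/5)*(8/7))*18)*(-1/59) = ((8/5)*18)*(-1/59) = (144/5)*(-1/59) = -144/295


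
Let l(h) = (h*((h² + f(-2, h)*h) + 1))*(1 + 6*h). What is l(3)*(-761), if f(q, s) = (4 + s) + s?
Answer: -1735080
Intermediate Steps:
f(q, s) = 4 + 2*s
l(h) = h*(1 + 6*h)*(1 + h² + h*(4 + 2*h)) (l(h) = (h*((h² + (4 + 2*h)*h) + 1))*(1 + 6*h) = (h*((h² + h*(4 + 2*h)) + 1))*(1 + 6*h) = (h*(1 + h² + h*(4 + 2*h)))*(1 + 6*h) = h*(1 + 6*h)*(1 + h² + h*(4 + 2*h)))
l(3)*(-761) = (3*(1 + 10*3 + 18*3³ + 27*3²))*(-761) = (3*(1 + 30 + 18*27 + 27*9))*(-761) = (3*(1 + 30 + 486 + 243))*(-761) = (3*760)*(-761) = 2280*(-761) = -1735080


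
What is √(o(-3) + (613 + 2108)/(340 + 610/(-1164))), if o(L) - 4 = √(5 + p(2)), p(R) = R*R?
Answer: √23445411241/39515 ≈ 3.8750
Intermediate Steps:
p(R) = R²
o(L) = 7 (o(L) = 4 + √(5 + 2²) = 4 + √(5 + 4) = 4 + √9 = 4 + 3 = 7)
√(o(-3) + (613 + 2108)/(340 + 610/(-1164))) = √(7 + (613 + 2108)/(340 + 610/(-1164))) = √(7 + 2721/(340 + 610*(-1/1164))) = √(7 + 2721/(340 - 305/582)) = √(7 + 2721/(197575/582)) = √(7 + 2721*(582/197575)) = √(7 + 1583622/197575) = √(2966647/197575) = √23445411241/39515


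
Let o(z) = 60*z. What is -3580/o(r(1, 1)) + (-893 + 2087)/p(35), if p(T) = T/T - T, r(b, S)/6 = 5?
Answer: -56773/1530 ≈ -37.107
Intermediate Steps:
r(b, S) = 30 (r(b, S) = 6*5 = 30)
p(T) = 1 - T
-3580/o(r(1, 1)) + (-893 + 2087)/p(35) = -3580/(60*30) + (-893 + 2087)/(1 - 1*35) = -3580/1800 + 1194/(1 - 35) = -3580*1/1800 + 1194/(-34) = -179/90 + 1194*(-1/34) = -179/90 - 597/17 = -56773/1530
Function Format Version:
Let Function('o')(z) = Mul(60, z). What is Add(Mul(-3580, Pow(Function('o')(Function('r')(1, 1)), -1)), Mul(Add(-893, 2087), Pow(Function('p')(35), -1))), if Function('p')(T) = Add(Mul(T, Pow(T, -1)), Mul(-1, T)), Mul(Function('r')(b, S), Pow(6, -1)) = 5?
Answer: Rational(-56773, 1530) ≈ -37.107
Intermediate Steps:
Function('r')(b, S) = 30 (Function('r')(b, S) = Mul(6, 5) = 30)
Function('p')(T) = Add(1, Mul(-1, T))
Add(Mul(-3580, Pow(Function('o')(Function('r')(1, 1)), -1)), Mul(Add(-893, 2087), Pow(Function('p')(35), -1))) = Add(Mul(-3580, Pow(Mul(60, 30), -1)), Mul(Add(-893, 2087), Pow(Add(1, Mul(-1, 35)), -1))) = Add(Mul(-3580, Pow(1800, -1)), Mul(1194, Pow(Add(1, -35), -1))) = Add(Mul(-3580, Rational(1, 1800)), Mul(1194, Pow(-34, -1))) = Add(Rational(-179, 90), Mul(1194, Rational(-1, 34))) = Add(Rational(-179, 90), Rational(-597, 17)) = Rational(-56773, 1530)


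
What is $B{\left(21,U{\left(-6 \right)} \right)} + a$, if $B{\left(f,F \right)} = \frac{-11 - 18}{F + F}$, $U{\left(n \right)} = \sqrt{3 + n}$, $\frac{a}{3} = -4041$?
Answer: $-12123 + \frac{29 i \sqrt{3}}{6} \approx -12123.0 + 8.3716 i$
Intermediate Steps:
$a = -12123$ ($a = 3 \left(-4041\right) = -12123$)
$B{\left(f,F \right)} = - \frac{29}{2 F}$
$B{\left(21,U{\left(-6 \right)} \right)} + a = - \frac{29}{2 \sqrt{3 - 6}} - 12123 = - \frac{29}{2 \sqrt{-3}} - 12123 = - \frac{29}{2 i \sqrt{3}} - 12123 = - \frac{29 \left(- \frac{i \sqrt{3}}{3}\right)}{2} - 12123 = \frac{29 i \sqrt{3}}{6} - 12123 = -12123 + \frac{29 i \sqrt{3}}{6}$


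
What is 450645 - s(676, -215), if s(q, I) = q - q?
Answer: 450645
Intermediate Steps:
s(q, I) = 0
450645 - s(676, -215) = 450645 - 1*0 = 450645 + 0 = 450645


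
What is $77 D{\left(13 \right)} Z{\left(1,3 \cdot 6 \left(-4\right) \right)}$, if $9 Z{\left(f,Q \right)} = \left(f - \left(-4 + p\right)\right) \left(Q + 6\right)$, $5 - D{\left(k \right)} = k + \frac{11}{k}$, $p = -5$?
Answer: $\frac{1948100}{39} \approx 49951.0$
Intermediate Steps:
$D{\left(k \right)} = 5 - k - \frac{11}{k}$ ($D{\left(k \right)} = 5 - \left(k + \frac{11}{k}\right) = 5 - k - \frac{11}{k}$)
$Z{\left(f,Q \right)} = \frac{\left(6 + Q\right) \left(9 + f\right)}{9}$ ($Z{\left(f,Q \right)} = \frac{\left(f + \left(4 - -5\right)\right) \left(Q + 6\right)}{9} = \frac{\left(f + \left(4 + 5\right)\right) \left(6 + Q\right)}{9} = \frac{\left(f + 9\right) \left(6 + Q\right)}{9} = \frac{\left(9 + f\right) \left(6 + Q\right)}{9} = \frac{\left(6 + Q\right) \left(9 + f\right)}{9}$)
$77 D{\left(13 \right)} Z{\left(1,3 \cdot 6 \left(-4\right) \right)} = 77 \left(5 - 13 - \frac{11}{13}\right) \left(6 + 3 \cdot 6 \left(-4\right) + \frac{2}{3} \cdot 1 + \frac{1}{9} \cdot 3 \cdot 6 \left(-4\right) 1\right) = 77 \left(5 - 13 - \frac{11}{13}\right) \left(6 + 18 \left(-4\right) + \frac{2}{3} + \frac{1}{9} \cdot 18 \left(-4\right) 1\right) = 77 \left(5 - 13 - \frac{11}{13}\right) \left(6 - 72 + \frac{2}{3} + \frac{1}{9} \left(-72\right) 1\right) = 77 \left(- \frac{115}{13}\right) \left(6 - 72 + \frac{2}{3} - 8\right) = \left(- \frac{8855}{13}\right) \left(- \frac{220}{3}\right) = \frac{1948100}{39}$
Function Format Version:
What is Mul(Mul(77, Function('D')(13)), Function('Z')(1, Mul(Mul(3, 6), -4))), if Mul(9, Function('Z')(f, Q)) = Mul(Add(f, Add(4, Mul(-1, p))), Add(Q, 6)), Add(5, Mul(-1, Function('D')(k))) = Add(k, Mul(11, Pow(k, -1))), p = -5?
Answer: Rational(1948100, 39) ≈ 49951.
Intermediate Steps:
Function('D')(k) = Add(5, Mul(-1, k), Mul(-11, Pow(k, -1))) (Function('D')(k) = Add(5, Mul(-1, Add(k, Mul(11, Pow(k, -1))))) = Add(5, Add(Mul(-1, k), Mul(-11, Pow(k, -1)))) = Add(5, Mul(-1, k), Mul(-11, Pow(k, -1))))
Function('Z')(f, Q) = Mul(Rational(1, 9), Add(6, Q), Add(9, f)) (Function('Z')(f, Q) = Mul(Rational(1, 9), Mul(Add(f, Add(4, Mul(-1, -5))), Add(Q, 6))) = Mul(Rational(1, 9), Mul(Add(f, Add(4, 5)), Add(6, Q))) = Mul(Rational(1, 9), Mul(Add(f, 9), Add(6, Q))) = Mul(Rational(1, 9), Mul(Add(9, f), Add(6, Q))) = Mul(Rational(1, 9), Mul(Add(6, Q), Add(9, f))) = Mul(Rational(1, 9), Add(6, Q), Add(9, f)))
Mul(Mul(77, Function('D')(13)), Function('Z')(1, Mul(Mul(3, 6), -4))) = Mul(Mul(77, Add(5, Mul(-1, 13), Mul(-11, Pow(13, -1)))), Add(6, Mul(Mul(3, 6), -4), Mul(Rational(2, 3), 1), Mul(Rational(1, 9), Mul(Mul(3, 6), -4), 1))) = Mul(Mul(77, Add(5, -13, Mul(-11, Rational(1, 13)))), Add(6, Mul(18, -4), Rational(2, 3), Mul(Rational(1, 9), Mul(18, -4), 1))) = Mul(Mul(77, Add(5, -13, Rational(-11, 13))), Add(6, -72, Rational(2, 3), Mul(Rational(1, 9), -72, 1))) = Mul(Mul(77, Rational(-115, 13)), Add(6, -72, Rational(2, 3), -8)) = Mul(Rational(-8855, 13), Rational(-220, 3)) = Rational(1948100, 39)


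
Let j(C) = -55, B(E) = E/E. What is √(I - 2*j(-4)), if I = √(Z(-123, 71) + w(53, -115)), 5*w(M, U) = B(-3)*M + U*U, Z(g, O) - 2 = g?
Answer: √(2750 + 5*√63365)/5 ≈ 12.663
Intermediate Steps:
B(E) = 1
Z(g, O) = 2 + g
w(M, U) = M/5 + U²/5 (w(M, U) = (1*M + U*U)/5 = (M + U²)/5 = M/5 + U²/5)
I = √63365/5 (I = √((2 - 123) + ((⅕)*53 + (⅕)*(-115)²)) = √(-121 + (53/5 + (⅕)*13225)) = √(-121 + (53/5 + 2645)) = √(-121 + 13278/5) = √(12673/5) = √63365/5 ≈ 50.345)
√(I - 2*j(-4)) = √(√63365/5 - 2*(-55)) = √(√63365/5 + 110) = √(110 + √63365/5)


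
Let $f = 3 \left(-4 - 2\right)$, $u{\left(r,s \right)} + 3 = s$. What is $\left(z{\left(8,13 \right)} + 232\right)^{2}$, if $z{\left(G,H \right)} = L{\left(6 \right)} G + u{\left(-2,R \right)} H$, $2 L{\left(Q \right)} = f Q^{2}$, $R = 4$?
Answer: $5508409$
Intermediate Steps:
$u{\left(r,s \right)} = -3 + s$
$f = -18$ ($f = 3 \left(-6\right) = -18$)
$L{\left(Q \right)} = - 9 Q^{2}$ ($L{\left(Q \right)} = \frac{\left(-18\right) Q^{2}}{2} = - 9 Q^{2}$)
$z{\left(G,H \right)} = H - 324 G$ ($z{\left(G,H \right)} = - 9 \cdot 6^{2} G + \left(-3 + 4\right) H = \left(-9\right) 36 G + 1 H = - 324 G + H = H - 324 G$)
$\left(z{\left(8,13 \right)} + 232\right)^{2} = \left(\left(13 - 2592\right) + 232\right)^{2} = \left(-2579 + 232\right)^{2} = \left(-2347\right)^{2} = 5508409$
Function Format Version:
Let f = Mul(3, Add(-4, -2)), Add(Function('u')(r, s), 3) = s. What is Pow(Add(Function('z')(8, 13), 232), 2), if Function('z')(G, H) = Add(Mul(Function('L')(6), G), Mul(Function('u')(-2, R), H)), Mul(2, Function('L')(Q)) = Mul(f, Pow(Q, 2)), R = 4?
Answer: 5508409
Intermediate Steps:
Function('u')(r, s) = Add(-3, s)
f = -18 (f = Mul(3, -6) = -18)
Function('L')(Q) = Mul(-9, Pow(Q, 2)) (Function('L')(Q) = Mul(Rational(1, 2), Mul(-18, Pow(Q, 2))) = Mul(-9, Pow(Q, 2)))
Function('z')(G, H) = Add(H, Mul(-324, G)) (Function('z')(G, H) = Add(Mul(Mul(-9, Pow(6, 2)), G), Mul(Add(-3, 4), H)) = Add(Mul(Mul(-9, 36), G), Mul(1, H)) = Add(Mul(-324, G), H) = Add(H, Mul(-324, G)))
Pow(Add(Function('z')(8, 13), 232), 2) = Pow(Add(Add(13, Mul(-324, 8)), 232), 2) = Pow(Add(Add(13, -2592), 232), 2) = Pow(Add(-2579, 232), 2) = Pow(-2347, 2) = 5508409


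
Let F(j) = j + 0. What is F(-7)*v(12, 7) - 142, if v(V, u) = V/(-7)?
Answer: -130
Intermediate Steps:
v(V, u) = -V/7 (v(V, u) = V*(-⅐) = -V/7)
F(j) = j
F(-7)*v(12, 7) - 142 = -(-1)*12 - 142 = -7*(-12/7) - 142 = 12 - 142 = -130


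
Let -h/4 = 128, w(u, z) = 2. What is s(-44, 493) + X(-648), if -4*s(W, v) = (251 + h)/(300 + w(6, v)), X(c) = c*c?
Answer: 507244293/1208 ≈ 4.1990e+5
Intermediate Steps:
X(c) = c²
h = -512 (h = -4*128 = -512)
s(W, v) = 261/1208 (s(W, v) = -(251 - 512)/(4*(300 + 2)) = -(-261)/(4*302) = -¼*(-261/302) = 261/1208)
s(-44, 493) + X(-648) = 261/1208 + (-648)² = 261/1208 + 419904 = 507244293/1208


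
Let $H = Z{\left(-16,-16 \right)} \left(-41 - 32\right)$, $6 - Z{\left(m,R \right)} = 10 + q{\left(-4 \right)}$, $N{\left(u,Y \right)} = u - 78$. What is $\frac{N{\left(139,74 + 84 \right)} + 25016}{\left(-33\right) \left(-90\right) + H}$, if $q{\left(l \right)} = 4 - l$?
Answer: $\frac{8359}{1282} \approx 6.5203$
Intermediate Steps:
$N{\left(u,Y \right)} = -78 + u$
$Z{\left(m,R \right)} = -12$ ($Z{\left(m,R \right)} = 6 - \left(10 + \left(4 - -4\right)\right) = 6 - \left(10 + \left(4 + 4\right)\right) = 6 - \left(10 + 8\right) = 6 - 18 = -12$)
$H = 876$ ($H = - 12 \left(-41 - 32\right) = \left(-12\right) \left(-73\right) = 876$)
$\frac{N{\left(139,74 + 84 \right)} + 25016}{\left(-33\right) \left(-90\right) + H} = \frac{\left(-78 + 139\right) + 25016}{\left(-33\right) \left(-90\right) + 876} = \frac{61 + 25016}{2970 + 876} = \frac{25077}{3846} = 25077 \cdot \frac{1}{3846} = \frac{8359}{1282}$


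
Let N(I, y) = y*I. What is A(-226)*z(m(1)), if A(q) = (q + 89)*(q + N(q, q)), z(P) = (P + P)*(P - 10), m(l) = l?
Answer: 125396100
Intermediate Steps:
N(I, y) = I*y
z(P) = 2*P*(-10 + P) (z(P) = (2*P)*(-10 + P) = 2*P*(-10 + P))
A(q) = (89 + q)*(q + q**2) (A(q) = (q + 89)*(q + q*q) = (89 + q)*(q + q**2))
A(-226)*z(m(1)) = (-226*(89 + (-226)**2 + 90*(-226)))*(2*1*(-10 + 1)) = (-226*(89 + 51076 - 20340))*(2*1*(-9)) = -226*30825*(-18) = -6966450*(-18) = 125396100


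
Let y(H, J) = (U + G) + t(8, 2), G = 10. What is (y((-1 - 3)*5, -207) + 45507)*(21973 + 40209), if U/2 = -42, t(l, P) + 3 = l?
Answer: 2825425716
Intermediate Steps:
t(l, P) = -3 + l
U = -84 (U = 2*(-42) = -84)
y(H, J) = -69 (y(H, J) = (-84 + 10) + (-3 + 8) = -74 + 5 = -69)
(y((-1 - 3)*5, -207) + 45507)*(21973 + 40209) = (-69 + 45507)*(21973 + 40209) = 45438*62182 = 2825425716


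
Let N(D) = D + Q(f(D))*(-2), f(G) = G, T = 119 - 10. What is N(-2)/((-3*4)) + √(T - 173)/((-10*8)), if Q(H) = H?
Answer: -⅙ - I/10 ≈ -0.16667 - 0.1*I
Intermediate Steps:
T = 109
N(D) = -D (N(D) = D + D*(-2) = D - 2*D = -D)
N(-2)/((-3*4)) + √(T - 173)/((-10*8)) = (-1*(-2))/((-3*4)) + √(109 - 173)/((-10*8)) = 2/(-12) + √(-64)/(-80) = 2*(-1/12) + (8*I)*(-1/80) = -⅙ - I/10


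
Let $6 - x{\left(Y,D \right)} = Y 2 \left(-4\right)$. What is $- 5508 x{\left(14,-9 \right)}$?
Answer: $-649944$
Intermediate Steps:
$x{\left(Y,D \right)} = 6 + 8 Y$ ($x{\left(Y,D \right)} = 6 - Y 2 \left(-4\right) = 6 - 2 Y \left(-4\right) = 6 - - 8 Y = 6 + 8 Y$)
$- 5508 x{\left(14,-9 \right)} = - 5508 \left(6 + 8 \cdot 14\right) = - 5508 \left(6 + 112\right) = \left(-5508\right) 118 = -649944$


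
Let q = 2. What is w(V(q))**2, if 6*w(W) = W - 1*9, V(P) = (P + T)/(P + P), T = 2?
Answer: 16/9 ≈ 1.7778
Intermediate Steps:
V(P) = (2 + P)/(2*P) (V(P) = (P + 2)/(P + P) = (2 + P)/((2*P)) = (2 + P)*(1/(2*P)) = (2 + P)/(2*P))
w(W) = -3/2 + W/6 (w(W) = (W - 1*9)/6 = (W - 9)/6 = (-9 + W)/6 = -3/2 + W/6)
w(V(q))**2 = (-3/2 + ((1/2)*(2 + 2)/2)/6)**2 = (-3/2 + ((1/2)*(1/2)*4)/6)**2 = (-3/2 + (1/6)*1)**2 = (-3/2 + 1/6)**2 = (-4/3)**2 = 16/9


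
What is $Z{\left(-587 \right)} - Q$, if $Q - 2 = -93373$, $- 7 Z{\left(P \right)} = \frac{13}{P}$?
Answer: $\frac{383661452}{4109} \approx 93371.0$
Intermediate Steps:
$Z{\left(P \right)} = - \frac{13}{7 P}$ ($Z{\left(P \right)} = - \frac{13 \frac{1}{P}}{7} = - \frac{13}{7 P}$)
$Q = -93371$ ($Q = 2 - 93373 = -93371$)
$Z{\left(-587 \right)} - Q = - \frac{13}{7 \left(-587\right)} - -93371 = \left(- \frac{13}{7}\right) \left(- \frac{1}{587}\right) + 93371 = \frac{13}{4109} + 93371 = \frac{383661452}{4109}$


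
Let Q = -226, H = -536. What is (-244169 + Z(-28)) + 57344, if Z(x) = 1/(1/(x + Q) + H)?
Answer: -25435289879/136145 ≈ -1.8683e+5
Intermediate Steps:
Z(x) = 1/(-536 + 1/(-226 + x)) (Z(x) = 1/(1/(x - 226) - 536) = 1/(1/(-226 + x) - 536) = 1/(-536 + 1/(-226 + x)))
(-244169 + Z(-28)) + 57344 = (-244169 + (226 - 1*(-28))/(-121137 + 536*(-28))) + 57344 = (-244169 + (226 + 28)/(-121137 - 15008)) + 57344 = (-244169 + 254/(-136145)) + 57344 = (-244169 - 1/136145*254) + 57344 = (-244169 - 254/136145) + 57344 = -33242388759/136145 + 57344 = -25435289879/136145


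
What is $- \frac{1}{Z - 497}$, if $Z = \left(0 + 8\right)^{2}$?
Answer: $\frac{1}{433} \approx 0.0023095$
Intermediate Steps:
$Z = 64$ ($Z = 8^{2} = 64$)
$- \frac{1}{Z - 497} = - \frac{1}{64 - 497} = - \frac{1}{-433} = \left(-1\right) \left(- \frac{1}{433}\right) = \frac{1}{433}$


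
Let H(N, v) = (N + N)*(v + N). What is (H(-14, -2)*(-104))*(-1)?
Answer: 46592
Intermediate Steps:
H(N, v) = 2*N*(N + v) (H(N, v) = (2*N)*(N + v) = 2*N*(N + v))
(H(-14, -2)*(-104))*(-1) = ((2*(-14)*(-14 - 2))*(-104))*(-1) = ((2*(-14)*(-16))*(-104))*(-1) = (448*(-104))*(-1) = -46592*(-1) = 46592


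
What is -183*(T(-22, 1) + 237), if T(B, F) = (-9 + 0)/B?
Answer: -955809/22 ≈ -43446.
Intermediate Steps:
T(B, F) = -9/B
-183*(T(-22, 1) + 237) = -183*(-9/(-22) + 237) = -183*(-9*(-1/22) + 237) = -183*(9/22 + 237) = -183*5223/22 = -955809/22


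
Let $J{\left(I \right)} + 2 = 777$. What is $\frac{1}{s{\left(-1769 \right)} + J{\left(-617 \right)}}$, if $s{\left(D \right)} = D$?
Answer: $- \frac{1}{994} \approx -0.001006$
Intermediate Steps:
$J{\left(I \right)} = 775$ ($J{\left(I \right)} = -2 + 777 = 775$)
$\frac{1}{s{\left(-1769 \right)} + J{\left(-617 \right)}} = \frac{1}{-1769 + 775} = \frac{1}{-994} = - \frac{1}{994}$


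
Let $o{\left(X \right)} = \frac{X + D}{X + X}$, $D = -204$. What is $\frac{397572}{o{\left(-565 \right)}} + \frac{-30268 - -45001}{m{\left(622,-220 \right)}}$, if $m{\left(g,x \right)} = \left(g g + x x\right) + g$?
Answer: $\frac{21759283799093}{37245746} \approx 5.8421 \cdot 10^{5}$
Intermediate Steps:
$m{\left(g,x \right)} = g + g^{2} + x^{2}$ ($m{\left(g,x \right)} = \left(g^{2} + x^{2}\right) + g = g + g^{2} + x^{2}$)
$o{\left(X \right)} = \frac{-204 + X}{2 X}$ ($o{\left(X \right)} = \frac{X - 204}{X + X} = \frac{-204 + X}{2 X}$)
$\frac{397572}{o{\left(-565 \right)}} + \frac{-30268 - -45001}{m{\left(622,-220 \right)}} = \frac{397572}{\frac{1}{2} \frac{1}{-565} \left(-204 - 565\right)} + \frac{-30268 - -45001}{622 + 622^{2} + \left(-220\right)^{2}} = \frac{397572}{\frac{1}{2} \left(- \frac{1}{565}\right) \left(-769\right)} + \frac{-30268 + 45001}{622 + 386884 + 48400} = \frac{397572}{\frac{769}{1130}} + \frac{14733}{435906} = 397572 \cdot \frac{1130}{769} + 14733 \cdot \frac{1}{435906} = \frac{449256360}{769} + \frac{1637}{48434} = \frac{21759283799093}{37245746}$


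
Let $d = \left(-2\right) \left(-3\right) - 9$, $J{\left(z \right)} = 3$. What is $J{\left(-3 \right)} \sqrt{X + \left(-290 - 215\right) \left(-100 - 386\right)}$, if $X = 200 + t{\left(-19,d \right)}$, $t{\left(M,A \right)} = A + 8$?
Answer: $3 \sqrt{245635} \approx 1486.8$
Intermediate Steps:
$d = -3$ ($d = 6 - 9 = -3$)
$t{\left(M,A \right)} = 8 + A$
$X = 205$ ($X = 200 + \left(8 - 3\right) = 200 + 5 = 205$)
$J{\left(-3 \right)} \sqrt{X + \left(-290 - 215\right) \left(-100 - 386\right)} = 3 \sqrt{205 + \left(-290 - 215\right) \left(-100 - 386\right)} = 3 \sqrt{205 - -245430} = 3 \sqrt{205 + 245430} = 3 \sqrt{245635}$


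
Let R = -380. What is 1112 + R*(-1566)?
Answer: 596192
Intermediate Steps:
1112 + R*(-1566) = 1112 - 380*(-1566) = 1112 + 595080 = 596192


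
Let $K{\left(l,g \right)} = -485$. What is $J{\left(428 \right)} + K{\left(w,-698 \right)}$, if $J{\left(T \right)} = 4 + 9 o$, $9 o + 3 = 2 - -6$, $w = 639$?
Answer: $-476$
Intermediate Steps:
$o = \frac{5}{9}$ ($o = - \frac{1}{3} + \frac{2 - -6}{9} = - \frac{1}{3} + \frac{2 + 6}{9} = - \frac{1}{3} + \frac{1}{9} \cdot 8 = - \frac{1}{3} + \frac{8}{9} = \frac{5}{9} \approx 0.55556$)
$J{\left(T \right)} = 9$ ($J{\left(T \right)} = 4 + 9 \cdot \frac{5}{9} = 4 + 5 = 9$)
$J{\left(428 \right)} + K{\left(w,-698 \right)} = 9 - 485 = -476$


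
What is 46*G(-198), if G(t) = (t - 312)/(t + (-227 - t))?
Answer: 23460/227 ≈ 103.35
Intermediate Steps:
G(t) = 312/227 - t/227 (G(t) = (-312 + t)/(-227) = (-312 + t)*(-1/227) = 312/227 - t/227)
46*G(-198) = 46*(312/227 - 1/227*(-198)) = 46*(312/227 + 198/227) = 46*(510/227) = 23460/227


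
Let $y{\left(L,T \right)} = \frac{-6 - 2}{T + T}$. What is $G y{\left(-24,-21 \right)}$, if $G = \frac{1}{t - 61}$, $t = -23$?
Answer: $- \frac{1}{441} \approx -0.0022676$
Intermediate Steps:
$y{\left(L,T \right)} = - \frac{4}{T}$ ($y{\left(L,T \right)} = - \frac{8}{2 T} = - 8 \frac{1}{2 T} = - \frac{4}{T}$)
$G = - \frac{1}{84}$ ($G = \frac{1}{-23 - 61} = \frac{1}{-84} = - \frac{1}{84} \approx -0.011905$)
$G y{\left(-24,-21 \right)} = - \frac{\left(-4\right) \frac{1}{-21}}{84} = - \frac{\left(-4\right) \left(- \frac{1}{21}\right)}{84} = \left(- \frac{1}{84}\right) \frac{4}{21} = - \frac{1}{441}$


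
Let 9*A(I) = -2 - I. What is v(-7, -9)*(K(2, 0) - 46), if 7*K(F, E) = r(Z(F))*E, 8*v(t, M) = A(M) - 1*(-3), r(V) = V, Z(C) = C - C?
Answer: -391/18 ≈ -21.722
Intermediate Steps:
Z(C) = 0
A(I) = -2/9 - I/9 (A(I) = (-2 - I)/9 = -2/9 - I/9)
v(t, M) = 25/72 - M/72 (v(t, M) = ((-2/9 - M/9) - 1*(-3))/8 = ((-2/9 - M/9) + 3)/8 = (25/9 - M/9)/8 = 25/72 - M/72)
K(F, E) = 0 (K(F, E) = (0*E)/7 = (⅐)*0 = 0)
v(-7, -9)*(K(2, 0) - 46) = (25/72 - 1/72*(-9))*(0 - 46) = (25/72 + ⅛)*(-46) = (17/36)*(-46) = -391/18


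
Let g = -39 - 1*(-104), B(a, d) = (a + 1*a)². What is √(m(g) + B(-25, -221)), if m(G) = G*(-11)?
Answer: √1785 ≈ 42.249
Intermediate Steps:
B(a, d) = 4*a² (B(a, d) = (a + a)² = (2*a)² = 4*a²)
g = 65 (g = -39 + 104 = 65)
m(G) = -11*G
√(m(g) + B(-25, -221)) = √(-11*65 + 4*(-25)²) = √(-715 + 4*625) = √(-715 + 2500) = √1785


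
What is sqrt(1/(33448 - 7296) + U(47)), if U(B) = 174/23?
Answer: sqrt(684272526154)/300748 ≈ 2.7505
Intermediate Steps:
U(B) = 174/23 (U(B) = 174*(1/23) = 174/23)
sqrt(1/(33448 - 7296) + U(47)) = sqrt(1/(33448 - 7296) + 174/23) = sqrt(1/26152 + 174/23) = sqrt(4550471/601496) = sqrt(684272526154)/300748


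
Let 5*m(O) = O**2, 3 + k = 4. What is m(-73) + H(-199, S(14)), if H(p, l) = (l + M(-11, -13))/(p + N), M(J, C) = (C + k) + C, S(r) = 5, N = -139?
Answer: 900651/845 ≈ 1065.9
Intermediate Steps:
k = 1 (k = -3 + 4 = 1)
m(O) = O**2/5
M(J, C) = 1 + 2*C (M(J, C) = (C + 1) + C = (1 + C) + C = 1 + 2*C)
H(p, l) = (-25 + l)/(-139 + p) (H(p, l) = (l + (1 + 2*(-13)))/(p - 139) = (l + (1 - 26))/(-139 + p) = (l - 25)/(-139 + p) = (-25 + l)/(-139 + p))
m(-73) + H(-199, S(14)) = (1/5)*(-73)**2 + (-25 + 5)/(-139 - 199) = (1/5)*5329 - 20/(-338) = 5329/5 - 1/338*(-20) = 5329/5 + 10/169 = 900651/845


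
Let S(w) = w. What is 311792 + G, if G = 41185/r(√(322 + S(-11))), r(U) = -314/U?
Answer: 311792 - 41185*√311/314 ≈ 3.0948e+5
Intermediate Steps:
G = -41185*√311/314 (G = 41185/((-314/√(322 - 11))) = 41185/((-314*√311/311)) = 41185*(-√311/314) = -41185*√311/314 ≈ -2313.1)
311792 + G = 311792 - 41185*√311/314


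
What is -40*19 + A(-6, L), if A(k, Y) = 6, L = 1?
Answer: -754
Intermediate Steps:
-40*19 + A(-6, L) = -40*19 + 6 = -760 + 6 = -754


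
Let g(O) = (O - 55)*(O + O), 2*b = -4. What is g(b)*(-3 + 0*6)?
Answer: -684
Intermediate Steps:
b = -2 (b = (½)*(-4) = -2)
g(O) = 2*O*(-55 + O) (g(O) = (-55 + O)*(2*O) = 2*O*(-55 + O))
g(b)*(-3 + 0*6) = (2*(-2)*(-55 - 2))*(-3 + 0*6) = (2*(-2)*(-57))*(-3 + 0) = 228*(-3) = -684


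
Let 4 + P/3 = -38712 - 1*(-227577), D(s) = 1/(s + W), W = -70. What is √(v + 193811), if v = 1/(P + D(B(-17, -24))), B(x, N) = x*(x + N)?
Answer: √24459106368806501531438/355247542 ≈ 440.24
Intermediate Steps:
B(x, N) = x*(N + x)
D(s) = 1/(-70 + s) (D(s) = 1/(s - 70) = 1/(-70 + s))
P = 566583 (P = -12 + 3*(-38712 - 1*(-227577)) = -12 + 3*(-38712 + 227577) = -12 + 3*188865 = -12 + 566595 = 566583)
v = 627/355247542 (v = 1/(566583 + 1/(-70 - 17*(-24 - 17))) = 1/(566583 + 1/(-70 - 17*(-41))) = 1/(566583 + 1/(-70 + 697)) = 1/(566583 + 1/627) = 1/(355247542/627) = 627/355247542 ≈ 1.7650e-6)
√(v + 193811) = √(627/355247542 + 193811) = √(68850881363189/355247542) = √24459106368806501531438/355247542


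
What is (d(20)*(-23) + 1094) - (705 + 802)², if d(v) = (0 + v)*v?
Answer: -2279155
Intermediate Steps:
d(v) = v² (d(v) = v*v = v²)
(d(20)*(-23) + 1094) - (705 + 802)² = (20²*(-23) + 1094) - (705 + 802)² = (400*(-23) + 1094) - 1*1507² = (-9200 + 1094) - 1*2271049 = -8106 - 2271049 = -2279155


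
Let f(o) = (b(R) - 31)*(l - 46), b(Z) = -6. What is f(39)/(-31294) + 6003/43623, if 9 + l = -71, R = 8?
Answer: -861808/75841009 ≈ -0.011363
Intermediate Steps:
l = -80 (l = -9 - 71 = -80)
f(o) = 4662 (f(o) = (-6 - 31)*(-80 - 46) = -37*(-126) = 4662)
f(39)/(-31294) + 6003/43623 = 4662/(-31294) + 6003/43623 = 4662*(-1/31294) + 6003*(1/43623) = -2331/15647 + 667/4847 = -861808/75841009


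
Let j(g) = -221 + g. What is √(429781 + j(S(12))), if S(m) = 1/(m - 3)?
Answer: √3866041/3 ≈ 655.41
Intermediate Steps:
S(m) = 1/(-3 + m)
√(429781 + j(S(12))) = √(429781 + (-221 + 1/(-3 + 12))) = √(429781 + (-221 + 1/9)) = √(429781 + (-221 + ⅑)) = √(429781 - 1988/9) = √(3866041/9) = √3866041/3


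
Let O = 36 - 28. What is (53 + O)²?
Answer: 3721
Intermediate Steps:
O = 8
(53 + O)² = (53 + 8)² = 61² = 3721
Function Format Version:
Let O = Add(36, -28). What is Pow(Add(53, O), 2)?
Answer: 3721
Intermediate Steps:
O = 8
Pow(Add(53, O), 2) = Pow(Add(53, 8), 2) = Pow(61, 2) = 3721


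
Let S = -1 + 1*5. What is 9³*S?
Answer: 2916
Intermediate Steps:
S = 4 (S = -1 + 5 = 4)
9³*S = 9³*4 = 729*4 = 2916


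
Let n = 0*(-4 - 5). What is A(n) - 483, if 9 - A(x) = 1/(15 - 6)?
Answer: -4267/9 ≈ -474.11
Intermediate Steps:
n = 0 (n = 0*(-9) = 0)
A(x) = 80/9 (A(x) = 9 - 1/(15 - 6) = 9 - 1/9 = 9 - 1*⅑ = 9 - ⅑ = 80/9)
A(n) - 483 = 80/9 - 483 = -4267/9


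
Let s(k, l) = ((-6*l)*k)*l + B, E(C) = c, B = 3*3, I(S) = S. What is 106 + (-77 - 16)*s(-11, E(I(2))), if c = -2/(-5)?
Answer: -42827/25 ≈ -1713.1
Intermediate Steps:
B = 9
c = ⅖ (c = -2*(-⅕) = ⅖ ≈ 0.40000)
E(C) = ⅖
s(k, l) = 9 - 6*k*l² (s(k, l) = ((-6*l)*k)*l + 9 = (-6*k*l)*l + 9 = -6*k*l² + 9 = 9 - 6*k*l²)
106 + (-77 - 16)*s(-11, E(I(2))) = 106 + (-77 - 16)*(9 - 6*(-11)*(⅖)²) = 106 - 93*(9 - 6*(-11)*4/25) = 106 - 93*(9 + 264/25) = 106 - 93*489/25 = 106 - 45477/25 = -42827/25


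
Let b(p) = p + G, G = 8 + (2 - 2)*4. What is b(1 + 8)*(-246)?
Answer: -4182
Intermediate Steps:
G = 8 (G = 8 + 0*4 = 8 + 0 = 8)
b(p) = 8 + p (b(p) = p + 8 = 8 + p)
b(1 + 8)*(-246) = (8 + (1 + 8))*(-246) = (8 + 9)*(-246) = 17*(-246) = -4182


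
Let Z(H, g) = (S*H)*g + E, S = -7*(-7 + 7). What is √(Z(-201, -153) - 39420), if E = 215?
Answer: I*√39205 ≈ 198.0*I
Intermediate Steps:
S = 0 (S = -7*0 = 0)
Z(H, g) = 215 (Z(H, g) = (0*H)*g + 215 = 0*g + 215 = 0 + 215 = 215)
√(Z(-201, -153) - 39420) = √(215 - 39420) = √(-39205) = I*√39205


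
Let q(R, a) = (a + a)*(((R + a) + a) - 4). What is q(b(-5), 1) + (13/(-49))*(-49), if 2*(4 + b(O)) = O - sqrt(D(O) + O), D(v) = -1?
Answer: -4 - I*sqrt(6) ≈ -4.0 - 2.4495*I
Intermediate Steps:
b(O) = -4 + O/2 - sqrt(-1 + O)/2 (b(O) = -4 + (O - sqrt(-1 + O))/2 = -4 + (O/2 - sqrt(-1 + O)/2) = -4 + O/2 - sqrt(-1 + O)/2)
q(R, a) = 2*a*(-4 + R + 2*a) (q(R, a) = (2*a)*((R + 2*a) - 4) = (2*a)*(-4 + R + 2*a) = 2*a*(-4 + R + 2*a))
q(b(-5), 1) + (13/(-49))*(-49) = 2*1*(-4 + (-4 + (1/2)*(-5) - sqrt(-1 - 5)/2) + 2*1) + (13/(-49))*(-49) = 2*1*(-4 + (-4 - 5/2 - I*sqrt(6)/2) + 2) + (13*(-1/49))*(-49) = 2*1*(-4 + (-4 - 5/2 - I*sqrt(6)/2) + 2) - 13/49*(-49) = 2*1*(-4 + (-4 - 5/2 - I*sqrt(6)/2) + 2) + 13 = 2*1*(-4 + (-13/2 - I*sqrt(6)/2) + 2) + 13 = 2*1*(-17/2 - I*sqrt(6)/2) + 13 = (-17 - I*sqrt(6)) + 13 = -4 - I*sqrt(6)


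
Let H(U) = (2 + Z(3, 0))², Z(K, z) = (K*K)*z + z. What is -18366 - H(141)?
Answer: -18370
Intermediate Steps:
Z(K, z) = z + z*K² (Z(K, z) = K²*z + z = z*K² + z = z + z*K²)
H(U) = 4 (H(U) = (2 + 0*(1 + 3²))² = (2 + 0*(1 + 9))² = (2 + 0*10)² = (2 + 0)² = 2² = 4)
-18366 - H(141) = -18366 - 1*4 = -18366 - 4 = -18370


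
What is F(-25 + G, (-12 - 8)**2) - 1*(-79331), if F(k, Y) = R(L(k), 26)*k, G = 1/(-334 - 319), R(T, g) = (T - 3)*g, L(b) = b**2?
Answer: -90506773679837/278445077 ≈ -3.2504e+5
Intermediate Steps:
R(T, g) = g*(-3 + T) (R(T, g) = (-3 + T)*g = g*(-3 + T))
G = -1/653 (G = 1/(-653) = -1/653 ≈ -0.0015314)
F(k, Y) = k*(-78 + 26*k**2) (F(k, Y) = (26*(-3 + k**2))*k = (-78 + 26*k**2)*k = k*(-78 + 26*k**2))
F(-25 + G, (-12 - 8)**2) - 1*(-79331) = 26*(-25 - 1/653)*(-3 + (-25 - 1/653)**2) - 1*(-79331) = 26*(-16326/653)*(-3 + (-16326/653)**2) + 79331 = 26*(-16326/653)*(-3 + 266538276/426409) + 79331 = 26*(-16326/653)*(265259049/426409) + 79331 = -112596100083324/278445077 + 79331 = -90506773679837/278445077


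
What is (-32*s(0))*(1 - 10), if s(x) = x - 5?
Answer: -1440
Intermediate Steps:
s(x) = -5 + x
(-32*s(0))*(1 - 10) = (-32*(-5 + 0))*(1 - 10) = -32*(-5)*(-9) = 160*(-9) = -1440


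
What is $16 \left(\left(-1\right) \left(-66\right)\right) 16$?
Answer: $16896$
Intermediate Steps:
$16 \left(\left(-1\right) \left(-66\right)\right) 16 = 16 \cdot 66 \cdot 16 = 1056 \cdot 16 = 16896$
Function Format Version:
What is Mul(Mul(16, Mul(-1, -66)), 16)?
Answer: 16896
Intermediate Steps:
Mul(Mul(16, Mul(-1, -66)), 16) = Mul(Mul(16, 66), 16) = Mul(1056, 16) = 16896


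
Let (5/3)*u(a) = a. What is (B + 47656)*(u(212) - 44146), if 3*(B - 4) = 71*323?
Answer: -36516455822/15 ≈ -2.4344e+9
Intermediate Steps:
u(a) = 3*a/5
B = 22945/3 (B = 4 + (71*323)/3 = 4 + (1/3)*22933 = 4 + 22933/3 = 22945/3 ≈ 7648.3)
(B + 47656)*(u(212) - 44146) = (22945/3 + 47656)*((3/5)*212 - 44146) = 165913*(636/5 - 44146)/3 = (165913/3)*(-220094/5) = -36516455822/15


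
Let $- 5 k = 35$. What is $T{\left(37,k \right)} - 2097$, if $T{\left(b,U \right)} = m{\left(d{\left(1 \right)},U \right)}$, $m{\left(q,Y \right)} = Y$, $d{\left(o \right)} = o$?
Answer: $-2104$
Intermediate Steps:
$k = -7$ ($k = \left(- \frac{1}{5}\right) 35 = -7$)
$T{\left(b,U \right)} = U$
$T{\left(37,k \right)} - 2097 = -7 - 2097 = -2104$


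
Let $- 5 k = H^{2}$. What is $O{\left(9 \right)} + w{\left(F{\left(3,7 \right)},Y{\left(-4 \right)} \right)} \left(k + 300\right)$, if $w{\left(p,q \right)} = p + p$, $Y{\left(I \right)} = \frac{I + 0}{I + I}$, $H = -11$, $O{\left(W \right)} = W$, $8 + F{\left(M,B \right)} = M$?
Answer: $-2749$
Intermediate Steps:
$F{\left(M,B \right)} = -8 + M$
$Y{\left(I \right)} = \frac{1}{2}$ ($Y{\left(I \right)} = \frac{I}{2 I} = I \frac{1}{2 I} = \frac{1}{2}$)
$w{\left(p,q \right)} = 2 p$
$k = - \frac{121}{5}$ ($k = - \frac{\left(-11\right)^{2}}{5} = \left(- \frac{1}{5}\right) 121 = - \frac{121}{5} \approx -24.2$)
$O{\left(9 \right)} + w{\left(F{\left(3,7 \right)},Y{\left(-4 \right)} \right)} \left(k + 300\right) = 9 + 2 \left(-8 + 3\right) \left(- \frac{121}{5} + 300\right) = 9 + 2 \left(-5\right) \frac{1379}{5} = 9 - 2758 = -2749$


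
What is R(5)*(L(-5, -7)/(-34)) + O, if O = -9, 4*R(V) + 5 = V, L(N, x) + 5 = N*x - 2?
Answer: -9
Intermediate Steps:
L(N, x) = -7 + N*x (L(N, x) = -5 + (N*x - 2) = -5 + (-2 + N*x) = -7 + N*x)
R(V) = -5/4 + V/4
R(5)*(L(-5, -7)/(-34)) + O = (-5/4 + (¼)*5)*((-7 - 5*(-7))/(-34)) - 9 = (-5/4 + 5/4)*((-7 + 35)*(-1/34)) - 9 = 0*(28*(-1/34)) - 9 = 0*(-14/17) - 9 = 0 - 9 = -9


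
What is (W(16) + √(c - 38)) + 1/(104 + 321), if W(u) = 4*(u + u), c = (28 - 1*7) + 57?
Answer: 54401/425 + 2*√10 ≈ 134.33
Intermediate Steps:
c = 78 (c = (28 - 7) + 57 = 21 + 57 = 78)
W(u) = 8*u (W(u) = 4*(2*u) = 8*u)
(W(16) + √(c - 38)) + 1/(104 + 321) = (8*16 + √(78 - 38)) + 1/(104 + 321) = (128 + √40) + 1/425 = (128 + 2*√10) + 1/425 = 54401/425 + 2*√10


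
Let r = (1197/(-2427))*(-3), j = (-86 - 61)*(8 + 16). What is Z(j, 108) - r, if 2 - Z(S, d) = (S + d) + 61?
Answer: 2717852/809 ≈ 3359.5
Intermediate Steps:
j = -3528 (j = -147*24 = -3528)
r = 1197/809 (r = (1197*(-1/2427))*(-3) = -399/809*(-3) = 1197/809 ≈ 1.4796)
Z(S, d) = -59 - S - d (Z(S, d) = 2 - ((S + d) + 61) = 2 - (61 + S + d) = 2 + (-61 - S - d) = -59 - S - d)
Z(j, 108) - r = (-59 - 1*(-3528) - 1*108) - 1*1197/809 = (-59 + 3528 - 108) - 1197/809 = 3361 - 1197/809 = 2717852/809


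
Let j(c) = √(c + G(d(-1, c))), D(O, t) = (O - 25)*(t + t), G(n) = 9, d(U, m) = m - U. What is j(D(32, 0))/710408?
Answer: 3/710408 ≈ 4.2229e-6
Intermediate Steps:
D(O, t) = 2*t*(-25 + O) (D(O, t) = (-25 + O)*(2*t) = 2*t*(-25 + O))
j(c) = √(9 + c) (j(c) = √(c + 9) = √(9 + c))
j(D(32, 0))/710408 = √(9 + 2*0*(-25 + 32))/710408 = √(9 + 2*0*7)*(1/710408) = √(9 + 0)*(1/710408) = √9*(1/710408) = 3*(1/710408) = 3/710408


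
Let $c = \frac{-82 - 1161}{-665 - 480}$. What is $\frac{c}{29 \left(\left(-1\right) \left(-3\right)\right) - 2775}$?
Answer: $- \frac{1243}{3077760} \approx -0.00040387$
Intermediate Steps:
$c = \frac{1243}{1145}$ ($c = - \frac{1243}{-1145} = \left(-1243\right) \left(- \frac{1}{1145}\right) = \frac{1243}{1145} \approx 1.0856$)
$\frac{c}{29 \left(\left(-1\right) \left(-3\right)\right) - 2775} = \frac{1243}{1145 \left(29 \left(\left(-1\right) \left(-3\right)\right) - 2775\right)} = \frac{1243}{1145 \left(29 \cdot 3 - 2775\right)} = \frac{1243}{1145 \left(87 - 2775\right)} = \frac{1243}{1145 \left(-2688\right)} = \frac{1243}{1145} \left(- \frac{1}{2688}\right) = - \frac{1243}{3077760}$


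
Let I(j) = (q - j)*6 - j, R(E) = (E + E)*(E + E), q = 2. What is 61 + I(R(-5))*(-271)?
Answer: 186509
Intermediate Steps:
R(E) = 4*E**2 (R(E) = (2*E)*(2*E) = 4*E**2)
I(j) = 12 - 7*j (I(j) = (2 - j)*6 - j = (12 - 6*j) - j = 12 - 7*j)
61 + I(R(-5))*(-271) = 61 + (12 - 28*(-5)**2)*(-271) = 61 + (12 - 28*25)*(-271) = 61 + (12 - 7*100)*(-271) = 61 + (12 - 700)*(-271) = 61 - 688*(-271) = 61 + 186448 = 186509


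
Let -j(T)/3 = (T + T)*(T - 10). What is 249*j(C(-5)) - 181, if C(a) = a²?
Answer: -560431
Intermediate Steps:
j(T) = -6*T*(-10 + T) (j(T) = -3*(T + T)*(T - 10) = -3*2*T*(-10 + T) = -6*T*(-10 + T))
249*j(C(-5)) - 181 = 249*(6*(-5)²*(10 - 1*(-5)²)) - 181 = 249*(6*25*(10 - 1*25)) - 181 = 249*(6*25*(10 - 25)) - 181 = 249*(6*25*(-15)) - 181 = 249*(-2250) - 181 = -560250 - 181 = -560431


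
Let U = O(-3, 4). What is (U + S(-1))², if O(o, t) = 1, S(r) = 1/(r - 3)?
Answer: 9/16 ≈ 0.56250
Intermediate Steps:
S(r) = 1/(-3 + r)
U = 1
(U + S(-1))² = (1 + 1/(-3 - 1))² = (1 + 1/(-4))² = (1 - ¼)² = (¾)² = 9/16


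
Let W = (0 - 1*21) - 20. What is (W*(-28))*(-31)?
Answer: -35588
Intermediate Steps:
W = -41 (W = (0 - 21) - 20 = -21 - 20 = -41)
(W*(-28))*(-31) = -41*(-28)*(-31) = 1148*(-31) = -35588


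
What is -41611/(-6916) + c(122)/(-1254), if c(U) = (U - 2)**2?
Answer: -415879/76076 ≈ -5.4666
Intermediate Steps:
c(U) = (-2 + U)**2
-41611/(-6916) + c(122)/(-1254) = -41611/(-6916) + (-2 + 122)**2/(-1254) = -41611*(-1/6916) + 120**2*(-1/1254) = 41611/6916 + 14400*(-1/1254) = 41611/6916 - 2400/209 = -415879/76076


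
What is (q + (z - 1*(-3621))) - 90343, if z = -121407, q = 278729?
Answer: 70600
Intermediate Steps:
(q + (z - 1*(-3621))) - 90343 = (278729 + (-121407 - 1*(-3621))) - 90343 = (278729 + (-121407 + 3621)) - 90343 = (278729 - 117786) - 90343 = 160943 - 90343 = 70600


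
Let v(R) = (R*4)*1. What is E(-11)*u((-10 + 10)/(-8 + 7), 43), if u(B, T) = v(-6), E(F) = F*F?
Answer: -2904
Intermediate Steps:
v(R) = 4*R (v(R) = (4*R)*1 = 4*R)
E(F) = F²
u(B, T) = -24 (u(B, T) = 4*(-6) = -24)
E(-11)*u((-10 + 10)/(-8 + 7), 43) = (-11)²*(-24) = 121*(-24) = -2904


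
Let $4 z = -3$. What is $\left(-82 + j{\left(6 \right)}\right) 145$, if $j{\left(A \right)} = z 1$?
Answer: $- \frac{47995}{4} \approx -11999.0$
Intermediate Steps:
$z = - \frac{3}{4}$ ($z = \frac{1}{4} \left(-3\right) = - \frac{3}{4} \approx -0.75$)
$j{\left(A \right)} = - \frac{3}{4}$ ($j{\left(A \right)} = \left(- \frac{3}{4}\right) 1 = - \frac{3}{4}$)
$\left(-82 + j{\left(6 \right)}\right) 145 = \left(-82 - \frac{3}{4}\right) 145 = \left(- \frac{331}{4}\right) 145 = - \frac{47995}{4}$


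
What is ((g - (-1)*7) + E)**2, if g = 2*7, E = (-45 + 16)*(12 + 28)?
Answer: 1297321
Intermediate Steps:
E = -1160 (E = -29*40 = -1160)
g = 14
((g - (-1)*7) + E)**2 = ((14 - (-1)*7) - 1160)**2 = ((14 - 1*(-7)) - 1160)**2 = ((14 + 7) - 1160)**2 = (21 - 1160)**2 = (-1139)**2 = 1297321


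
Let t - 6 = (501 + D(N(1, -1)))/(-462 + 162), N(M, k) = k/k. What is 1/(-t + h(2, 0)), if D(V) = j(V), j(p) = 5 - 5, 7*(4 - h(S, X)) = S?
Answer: -700/431 ≈ -1.6241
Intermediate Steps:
h(S, X) = 4 - S/7
j(p) = 0
N(M, k) = 1
D(V) = 0
t = 433/100 (t = 6 + (501 + 0)/(-462 + 162) = 6 + 501/(-300) = 6 + 501*(-1/300) = 6 - 167/100 = 433/100 ≈ 4.3300)
1/(-t + h(2, 0)) = 1/(-1*433/100 + (4 - ⅐*2)) = 1/(-433/100 + (4 - 2/7)) = 1/(-433/100 + 26/7) = 1/(-431/700) = -700/431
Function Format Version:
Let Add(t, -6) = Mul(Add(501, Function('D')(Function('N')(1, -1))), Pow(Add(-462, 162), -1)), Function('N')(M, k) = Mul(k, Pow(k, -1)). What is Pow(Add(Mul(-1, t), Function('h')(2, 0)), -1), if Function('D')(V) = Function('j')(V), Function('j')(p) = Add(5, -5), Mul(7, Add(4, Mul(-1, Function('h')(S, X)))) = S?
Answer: Rational(-700, 431) ≈ -1.6241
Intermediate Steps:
Function('h')(S, X) = Add(4, Mul(Rational(-1, 7), S))
Function('j')(p) = 0
Function('N')(M, k) = 1
Function('D')(V) = 0
t = Rational(433, 100) (t = Add(6, Mul(Add(501, 0), Pow(Add(-462, 162), -1))) = Add(6, Mul(501, Pow(-300, -1))) = Add(6, Mul(501, Rational(-1, 300))) = Add(6, Rational(-167, 100)) = Rational(433, 100) ≈ 4.3300)
Pow(Add(Mul(-1, t), Function('h')(2, 0)), -1) = Pow(Add(Mul(-1, Rational(433, 100)), Add(4, Mul(Rational(-1, 7), 2))), -1) = Pow(Add(Rational(-433, 100), Add(4, Rational(-2, 7))), -1) = Pow(Add(Rational(-433, 100), Rational(26, 7)), -1) = Pow(Rational(-431, 700), -1) = Rational(-700, 431)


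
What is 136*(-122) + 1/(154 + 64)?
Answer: -3617055/218 ≈ -16592.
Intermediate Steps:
136*(-122) + 1/(154 + 64) = -16592 + 1/218 = -3617055/218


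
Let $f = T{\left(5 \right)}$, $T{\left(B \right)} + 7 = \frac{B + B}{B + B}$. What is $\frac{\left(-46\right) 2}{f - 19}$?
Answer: $\frac{92}{25} \approx 3.68$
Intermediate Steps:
$T{\left(B \right)} = -6$ ($T{\left(B \right)} = -7 + \frac{B + B}{B + B} = -7 + \frac{2 B}{2 B} = -7 + 2 B \frac{1}{2 B} = -7 + 1 = -6$)
$f = -6$
$\frac{\left(-46\right) 2}{f - 19} = \frac{\left(-46\right) 2}{-6 - 19} = - \frac{92}{-25} = \left(-92\right) \left(- \frac{1}{25}\right) = \frac{92}{25}$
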